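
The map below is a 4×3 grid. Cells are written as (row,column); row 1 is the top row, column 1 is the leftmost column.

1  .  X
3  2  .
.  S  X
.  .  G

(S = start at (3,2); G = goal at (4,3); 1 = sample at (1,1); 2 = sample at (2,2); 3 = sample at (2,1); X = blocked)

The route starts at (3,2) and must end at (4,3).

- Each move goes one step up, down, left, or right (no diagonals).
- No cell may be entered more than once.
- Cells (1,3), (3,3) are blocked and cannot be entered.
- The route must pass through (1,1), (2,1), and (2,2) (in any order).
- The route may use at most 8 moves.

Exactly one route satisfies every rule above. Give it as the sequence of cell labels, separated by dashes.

(3,2) - (2,2) - (1,2) - (1,1) - (2,1) - (3,1) - (4,1) - (4,2) - (4,3)

The 8-move cap with required stops at (1,1), (2,1), (2,2) leaves no slack for detours.
Route from (3,2): 2× up (reaching (1,2)), left to (1,1), 3× down (reaching (4,1)), 2× right (reaching (4,3)) — 8 moves in all.
Check: all required cells visited; 8 ≤ 8 moves.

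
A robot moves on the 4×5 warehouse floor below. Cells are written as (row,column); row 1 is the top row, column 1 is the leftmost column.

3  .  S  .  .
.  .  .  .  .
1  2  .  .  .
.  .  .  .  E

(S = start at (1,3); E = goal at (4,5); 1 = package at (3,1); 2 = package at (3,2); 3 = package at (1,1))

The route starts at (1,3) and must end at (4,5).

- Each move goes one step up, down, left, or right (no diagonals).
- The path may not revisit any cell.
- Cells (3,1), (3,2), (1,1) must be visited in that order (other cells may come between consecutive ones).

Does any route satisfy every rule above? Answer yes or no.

Ignoring the required order, 180 revisit-free routes from (1,3) to (4,5) pass through all of (3,1), (3,2), and (1,1); the waypoint orders that occur are (1,1) → (3,1) → (3,2) (141); (1,1) → (3,2) → (3,1) (23); (3,2) → (1,1) → (3,1) (16) — never (3,1) → (3,2) → (1,1).

no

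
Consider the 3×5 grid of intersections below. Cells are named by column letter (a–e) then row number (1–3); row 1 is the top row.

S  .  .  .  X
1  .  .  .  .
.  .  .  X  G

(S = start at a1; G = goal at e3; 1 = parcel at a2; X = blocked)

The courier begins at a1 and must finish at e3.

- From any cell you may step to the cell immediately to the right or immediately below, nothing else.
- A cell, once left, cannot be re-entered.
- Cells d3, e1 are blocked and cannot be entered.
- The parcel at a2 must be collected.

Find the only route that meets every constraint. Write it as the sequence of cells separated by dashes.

Moves only go right or down, so the column and row indices never decrease.
Route from a1: down to a2, 4× right (reaching e2), down to e3 — 6 moves in all.
Check: all required cells visited.

a1 - a2 - b2 - c2 - d2 - e2 - e3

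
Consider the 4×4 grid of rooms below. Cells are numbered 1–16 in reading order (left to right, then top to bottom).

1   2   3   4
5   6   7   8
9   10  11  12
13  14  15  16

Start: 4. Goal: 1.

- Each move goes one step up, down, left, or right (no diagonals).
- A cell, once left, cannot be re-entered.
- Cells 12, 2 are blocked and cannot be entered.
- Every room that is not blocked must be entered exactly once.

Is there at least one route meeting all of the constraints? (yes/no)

no

Cell 16 has only one open neighbour but is neither the start nor the goal, so a Hamiltonian route would have to both enter and leave it through the same neighbour — impossible without revisiting.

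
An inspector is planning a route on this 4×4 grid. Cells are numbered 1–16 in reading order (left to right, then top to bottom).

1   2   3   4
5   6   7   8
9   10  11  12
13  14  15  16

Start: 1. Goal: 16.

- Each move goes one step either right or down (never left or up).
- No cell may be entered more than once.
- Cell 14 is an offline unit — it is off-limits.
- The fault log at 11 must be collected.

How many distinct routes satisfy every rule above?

12

A right/down-only route from 1 to 16 makes exactly 3 down-moves and 3 right-moves in some order.
With no other constraints that would be C(6,3) = 20 routes.
Split at 11 and multiply the segment counts (each segment already excludes blocked cells): 1→11: 6; 11→16: 2; product = 12.
That gives 12 routes.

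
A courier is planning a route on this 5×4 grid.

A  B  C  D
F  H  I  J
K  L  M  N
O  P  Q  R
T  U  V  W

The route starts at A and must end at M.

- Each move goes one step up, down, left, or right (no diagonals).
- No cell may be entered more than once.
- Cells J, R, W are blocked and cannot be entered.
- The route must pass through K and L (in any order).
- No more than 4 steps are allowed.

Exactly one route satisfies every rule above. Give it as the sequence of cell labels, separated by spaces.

A F K L M

Any route must reach K and L and still end at M within 4 moves, so the order of the required stops is forced.
Route from A: down 2 to K, right 2 to M — 4 moves in all.
Check: all required cells visited; 4 ≤ 4 moves.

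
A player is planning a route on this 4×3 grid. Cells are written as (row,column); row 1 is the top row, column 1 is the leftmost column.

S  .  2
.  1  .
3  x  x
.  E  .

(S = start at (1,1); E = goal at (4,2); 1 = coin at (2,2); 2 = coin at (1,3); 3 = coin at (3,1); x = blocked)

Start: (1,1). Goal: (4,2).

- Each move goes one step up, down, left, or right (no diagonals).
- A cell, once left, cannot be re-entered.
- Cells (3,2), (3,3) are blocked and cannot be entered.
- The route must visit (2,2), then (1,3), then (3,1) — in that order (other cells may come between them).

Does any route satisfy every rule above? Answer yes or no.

Ignoring the required order, 1 revisit-free route from (1,1) to (4,2) passes through all of (2,2), (1,3), and (3,1); the waypoint orders that occur are (1,3) → (2,2) → (3,1) (1) — never (2,2) → (1,3) → (3,1).

no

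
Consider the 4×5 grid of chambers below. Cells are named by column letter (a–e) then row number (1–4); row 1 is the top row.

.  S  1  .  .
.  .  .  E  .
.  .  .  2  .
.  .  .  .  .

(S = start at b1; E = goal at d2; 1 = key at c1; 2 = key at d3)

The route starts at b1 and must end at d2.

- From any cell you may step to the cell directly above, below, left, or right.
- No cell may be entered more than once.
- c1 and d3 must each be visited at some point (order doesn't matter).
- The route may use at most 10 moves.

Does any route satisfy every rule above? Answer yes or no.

One route that works: b1 → c1 → c2 → c3 → d3 → d2.

yes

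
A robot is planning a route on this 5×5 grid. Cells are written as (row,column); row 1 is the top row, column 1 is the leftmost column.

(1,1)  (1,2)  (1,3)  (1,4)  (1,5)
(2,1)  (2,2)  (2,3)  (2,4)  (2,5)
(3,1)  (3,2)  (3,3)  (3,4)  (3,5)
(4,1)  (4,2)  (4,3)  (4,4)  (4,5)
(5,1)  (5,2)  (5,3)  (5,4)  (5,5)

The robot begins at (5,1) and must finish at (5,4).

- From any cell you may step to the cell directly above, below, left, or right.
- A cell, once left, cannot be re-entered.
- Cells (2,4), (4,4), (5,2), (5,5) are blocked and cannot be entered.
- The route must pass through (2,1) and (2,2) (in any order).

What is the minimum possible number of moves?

9

Any route passes through (2,1) and (2,2) in some order between (5,1) and (5,4). Summing Manhattan distances along each leg and taking the cheapest ordering ((5,1) → (2,1) → (2,2) → (5,4)) gives a lower bound of 3 + 1 + 5 = 9 moves.
A route of 9 moves achieves this: (5,1) → (4,1) → (3,1) → (2,1) → (2,2) → (3,2) → (4,2) → (4,3) → (5,3) → (5,4).
Since 9 matches the lower bound, it is optimal.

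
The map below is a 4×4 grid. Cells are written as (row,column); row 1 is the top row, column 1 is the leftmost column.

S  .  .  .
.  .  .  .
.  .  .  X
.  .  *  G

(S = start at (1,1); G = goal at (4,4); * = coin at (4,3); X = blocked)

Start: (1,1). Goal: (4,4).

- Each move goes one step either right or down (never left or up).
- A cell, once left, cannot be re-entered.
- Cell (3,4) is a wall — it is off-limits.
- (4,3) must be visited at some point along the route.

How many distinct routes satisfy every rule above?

10

A right/down-only route from (1,1) to (4,4) makes exactly 3 down-moves and 3 right-moves in some order.
With no other constraints that would be C(6,3) = 20 routes.
Split at (4,3) and multiply the segment counts (each segment already excludes blocked cells): (1,1)→(4,3): 10; (4,3)→(4,4): 1; product = 10.
That gives 10 routes.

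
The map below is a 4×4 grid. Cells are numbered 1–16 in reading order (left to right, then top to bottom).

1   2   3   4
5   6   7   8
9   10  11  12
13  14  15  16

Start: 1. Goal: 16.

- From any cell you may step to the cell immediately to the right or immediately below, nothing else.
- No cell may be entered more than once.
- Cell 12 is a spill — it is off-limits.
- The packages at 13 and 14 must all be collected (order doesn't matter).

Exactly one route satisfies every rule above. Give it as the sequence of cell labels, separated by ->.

1 -> 5 -> 9 -> 13 -> 14 -> 15 -> 16

Moves only go right or down, so the column and row indices never decrease.
Route from 1: 3× down (reaching 13), 3× right (reaching 16) — 6 moves in all.
Check: all required cells visited.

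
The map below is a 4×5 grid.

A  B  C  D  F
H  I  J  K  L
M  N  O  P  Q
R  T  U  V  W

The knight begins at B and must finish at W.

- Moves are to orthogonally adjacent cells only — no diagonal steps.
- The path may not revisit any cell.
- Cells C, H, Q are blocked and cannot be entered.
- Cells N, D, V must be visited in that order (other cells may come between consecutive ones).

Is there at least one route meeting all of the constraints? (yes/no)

Even ignoring the required order, no revisit-free route from B to W manages to pass through all of N, D, and V: branching out from B, every path either misses one of them or, having collected them, can no longer reach W without re-entering a cell.

no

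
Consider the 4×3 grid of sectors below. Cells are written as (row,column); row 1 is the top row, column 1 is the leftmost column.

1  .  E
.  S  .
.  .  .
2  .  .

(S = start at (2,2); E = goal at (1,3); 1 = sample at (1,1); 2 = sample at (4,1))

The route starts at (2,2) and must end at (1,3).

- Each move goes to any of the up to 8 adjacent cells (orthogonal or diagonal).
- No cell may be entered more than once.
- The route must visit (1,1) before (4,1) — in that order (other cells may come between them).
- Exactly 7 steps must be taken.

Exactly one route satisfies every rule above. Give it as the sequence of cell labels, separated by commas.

(2,2), (1,1), (2,1), (3,1), (4,1), (3,2), (2,3), (1,3)

The waypoints must appear in the order (1,1), (4,1), with no cell reused.
Route from (2,2): up-left 1 to (1,1), down 3 to (4,1), up-right 2 to (2,3), up 1 to (1,3) — 7 moves in all.
Check: order respected (1 at step 1, 2 at step 4); 7 moves as required.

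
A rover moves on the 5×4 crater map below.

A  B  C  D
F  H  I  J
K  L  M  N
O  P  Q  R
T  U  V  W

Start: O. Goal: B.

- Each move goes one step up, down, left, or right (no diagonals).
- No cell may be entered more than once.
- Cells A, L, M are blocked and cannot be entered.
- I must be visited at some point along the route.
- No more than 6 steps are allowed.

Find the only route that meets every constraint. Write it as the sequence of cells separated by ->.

O -> K -> F -> H -> I -> C -> B

Any route must reach I and still end at B within 6 moves, so the order of the required stops is forced.
Route from O: 2× up (reaching F), 2× right (reaching I), up to C, left to B — 6 moves in all.
Check: all required cells visited; 6 ≤ 6 moves.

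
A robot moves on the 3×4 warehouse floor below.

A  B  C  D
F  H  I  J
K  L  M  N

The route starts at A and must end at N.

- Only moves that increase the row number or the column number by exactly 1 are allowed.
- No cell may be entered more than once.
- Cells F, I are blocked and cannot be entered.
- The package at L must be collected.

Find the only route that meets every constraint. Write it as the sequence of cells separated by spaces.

Moves only go right or down, so the column and row indices never decrease.
Route from A: right 1 to B, down 2 to L, right 2 to N — 5 moves in all.
Check: all required cells visited.

A B H L M N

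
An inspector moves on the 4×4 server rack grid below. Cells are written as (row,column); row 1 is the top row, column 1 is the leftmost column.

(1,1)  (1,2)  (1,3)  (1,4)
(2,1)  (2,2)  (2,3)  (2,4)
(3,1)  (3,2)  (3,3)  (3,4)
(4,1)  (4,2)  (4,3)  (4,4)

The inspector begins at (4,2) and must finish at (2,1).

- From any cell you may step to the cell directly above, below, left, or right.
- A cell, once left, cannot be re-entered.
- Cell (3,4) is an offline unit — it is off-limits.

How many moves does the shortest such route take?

3

The Manhattan distance from (4,2) to (2,1) is |4−2| + |2−1| = 3, so at least 3 moves are needed.
A route of 3 moves achieves this: (4,2) → (3,2) → (2,2) → (2,1).
Since 3 matches the lower bound, it is optimal.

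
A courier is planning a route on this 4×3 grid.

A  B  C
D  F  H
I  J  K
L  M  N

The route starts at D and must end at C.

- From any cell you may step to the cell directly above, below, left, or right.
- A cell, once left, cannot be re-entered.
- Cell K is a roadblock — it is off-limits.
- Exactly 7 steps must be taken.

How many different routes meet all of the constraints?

2

Need simple routes of exactly 7 moves from D to C (Manhattan distance 3, so 2 moves are spent on a detour and 2 undoing it).
Enumerating: D I L M J F B C | D I L M J F H C.
That gives 2 routes.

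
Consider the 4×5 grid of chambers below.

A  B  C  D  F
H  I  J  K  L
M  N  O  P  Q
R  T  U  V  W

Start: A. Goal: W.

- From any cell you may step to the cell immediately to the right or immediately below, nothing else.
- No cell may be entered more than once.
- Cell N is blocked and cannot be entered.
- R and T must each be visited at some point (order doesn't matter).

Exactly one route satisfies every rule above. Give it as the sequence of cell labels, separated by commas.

Moves only go right or down, so the column and row indices never decrease.
Route from A: 3× down (reaching R), 4× right (reaching W) — 7 moves in all.
Check: all required cells visited.

A, H, M, R, T, U, V, W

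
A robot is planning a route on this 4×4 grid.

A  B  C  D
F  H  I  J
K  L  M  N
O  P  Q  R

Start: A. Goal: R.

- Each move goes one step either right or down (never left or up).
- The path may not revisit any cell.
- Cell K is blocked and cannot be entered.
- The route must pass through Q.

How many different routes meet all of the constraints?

A right/down-only route from A to R makes exactly 3 down-moves and 3 right-moves in some order.
With no other constraints that would be C(6,3) = 20 routes.
Split at Q and multiply the segment counts (each segment already excludes blocked cells): A→Q: 7; Q→R: 1; product = 7.
That gives 7 routes.

7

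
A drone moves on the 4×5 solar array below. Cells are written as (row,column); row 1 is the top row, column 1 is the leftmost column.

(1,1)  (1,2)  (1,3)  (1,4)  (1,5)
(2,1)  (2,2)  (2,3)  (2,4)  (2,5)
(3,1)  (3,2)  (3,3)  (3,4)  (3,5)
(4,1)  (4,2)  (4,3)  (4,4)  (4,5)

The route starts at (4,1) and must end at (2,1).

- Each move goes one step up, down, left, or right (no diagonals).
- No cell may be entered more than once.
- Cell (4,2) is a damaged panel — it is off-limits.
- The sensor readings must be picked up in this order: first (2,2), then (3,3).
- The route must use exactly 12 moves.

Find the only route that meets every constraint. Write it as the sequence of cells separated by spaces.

(4,1) (3,1) (3,2) (2,2) (2,3) (3,3) (3,4) (2,4) (1,4) (1,3) (1,2) (1,1) (2,1)

The waypoints must appear in the order (2,2), (3,3), with no cell reused.
Route from (4,1): up 1 to (3,1), right 1 to (3,2), up 1 to (2,2), right 1 to (2,3), down 1 to (3,3), right 1 to (3,4), up 2 to (1,4), left 3 to (1,1), down 1 to (2,1) — 12 moves in all.
Check: order respected ((2,2) at step 3, (3,3) at step 5); 12 moves as required.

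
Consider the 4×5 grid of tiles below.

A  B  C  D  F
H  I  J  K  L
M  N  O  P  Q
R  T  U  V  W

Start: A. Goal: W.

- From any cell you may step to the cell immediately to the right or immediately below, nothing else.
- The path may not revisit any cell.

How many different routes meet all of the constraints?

A right/down-only route from A to W makes exactly 3 down-moves and 4 right-moves in some order.
With no other constraints that would be C(7,3) = 35 routes.
That gives 35 routes.

35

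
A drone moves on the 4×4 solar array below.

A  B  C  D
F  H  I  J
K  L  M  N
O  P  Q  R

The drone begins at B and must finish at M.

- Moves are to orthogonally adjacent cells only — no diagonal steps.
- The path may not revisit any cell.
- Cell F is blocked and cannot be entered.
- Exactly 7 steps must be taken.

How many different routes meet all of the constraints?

8

Need simple routes of exactly 7 moves from B to M (Manhattan distance 3, so 2 moves are spent on a detour and 2 undoing it).
Enumerating: B H L P Q R N M | B H L K O P Q M | B H I C D J N M | B H I J N R Q M | B C I H L P Q M | B C I J N R Q M | B C D J N R Q M | B C D J I H L M.
That gives 8 routes.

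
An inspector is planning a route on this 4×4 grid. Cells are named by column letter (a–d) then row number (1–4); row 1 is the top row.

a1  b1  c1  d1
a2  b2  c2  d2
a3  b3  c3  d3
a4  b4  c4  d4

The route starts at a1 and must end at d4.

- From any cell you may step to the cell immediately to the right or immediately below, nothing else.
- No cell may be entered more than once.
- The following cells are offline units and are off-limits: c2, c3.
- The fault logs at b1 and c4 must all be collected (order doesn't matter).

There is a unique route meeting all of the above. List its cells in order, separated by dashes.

a1 - b1 - b2 - b3 - b4 - c4 - d4

Moves only go right or down, so the column and row indices never decrease.
Route from a1: right 1 to b1, down 3 to b4, right 2 to d4 — 6 moves in all.
Check: all required cells visited.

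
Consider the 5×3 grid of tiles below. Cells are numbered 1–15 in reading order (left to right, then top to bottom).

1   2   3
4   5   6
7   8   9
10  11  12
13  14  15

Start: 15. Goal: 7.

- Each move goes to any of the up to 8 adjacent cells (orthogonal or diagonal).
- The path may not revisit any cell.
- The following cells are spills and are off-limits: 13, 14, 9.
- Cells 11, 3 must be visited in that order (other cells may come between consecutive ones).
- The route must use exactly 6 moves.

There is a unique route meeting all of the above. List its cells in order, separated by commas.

The waypoints must appear in the order 11, 3, with no cell reused.
Route from 15: up-left to 11, up to 8, up-right to 6, up to 3, 2× down-left (reaching 7) — 6 moves in all.
Check: order respected (11 at step 1, 3 at step 4); 6 moves as required.

15, 11, 8, 6, 3, 5, 7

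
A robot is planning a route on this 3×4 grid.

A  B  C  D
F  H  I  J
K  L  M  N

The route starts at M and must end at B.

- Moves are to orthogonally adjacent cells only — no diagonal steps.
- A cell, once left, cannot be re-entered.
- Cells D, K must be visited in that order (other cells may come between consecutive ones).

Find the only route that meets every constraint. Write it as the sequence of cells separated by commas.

M, N, J, D, C, I, H, L, K, F, A, B

The waypoints must appear in the order D, K, with no cell reused.
Route from M: right to N, 2× up (reaching D), left to C, down to I, left to H, down to L, left to K, 2× up (reaching A), right to B — 11 moves in all.
Check: order respected (D at step 3, K at step 8).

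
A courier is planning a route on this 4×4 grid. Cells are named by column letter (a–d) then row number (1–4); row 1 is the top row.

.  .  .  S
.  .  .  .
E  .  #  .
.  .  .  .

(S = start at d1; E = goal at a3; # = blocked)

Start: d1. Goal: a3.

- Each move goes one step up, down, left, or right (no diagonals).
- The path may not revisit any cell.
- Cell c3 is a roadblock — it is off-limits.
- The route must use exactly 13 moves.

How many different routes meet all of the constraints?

4

Need simple routes of exactly 13 moves from d1 to a3 (Manhattan distance 5, so 4 moves are spent on a detour and 4 undoing it).
Enumerating: d1 d2 d3 d4 c4 b4 b3 b2 c2 c1 b1 a1 a2 a3 | d1 c1 c2 d2 d3 d4 c4 b4 b3 b2 b1 a1 a2 a3 | d1 c1 b1 a1 a2 b2 c2 d2 d3 d4 c4 b4 b3 a3 | d1 c1 b1 a1 a2 b2 c2 d2 d3 d4 c4 b4 a4 a3.
That gives 4 routes.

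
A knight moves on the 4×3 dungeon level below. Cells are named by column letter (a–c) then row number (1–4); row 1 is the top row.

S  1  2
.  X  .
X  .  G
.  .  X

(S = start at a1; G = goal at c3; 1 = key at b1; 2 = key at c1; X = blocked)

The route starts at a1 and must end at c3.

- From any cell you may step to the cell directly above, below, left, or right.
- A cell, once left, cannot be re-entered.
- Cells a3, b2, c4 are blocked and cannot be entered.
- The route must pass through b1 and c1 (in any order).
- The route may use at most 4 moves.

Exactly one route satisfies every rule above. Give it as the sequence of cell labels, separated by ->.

The 4-move cap with required stops at b1, c1 leaves no slack for detours.
Route from a1: 2× right (reaching c1), 2× down (reaching c3) — 4 moves in all.
Check: all required cells visited; 4 ≤ 4 moves.

a1 -> b1 -> c1 -> c2 -> c3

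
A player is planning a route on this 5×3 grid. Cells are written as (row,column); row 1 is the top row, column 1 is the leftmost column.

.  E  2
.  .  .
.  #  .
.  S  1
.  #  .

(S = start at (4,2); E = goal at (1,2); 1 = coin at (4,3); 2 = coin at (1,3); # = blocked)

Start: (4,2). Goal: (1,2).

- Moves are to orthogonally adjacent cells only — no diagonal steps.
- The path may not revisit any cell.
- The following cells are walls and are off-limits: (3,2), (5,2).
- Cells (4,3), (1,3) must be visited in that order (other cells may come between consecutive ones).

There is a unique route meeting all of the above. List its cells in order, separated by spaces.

The waypoints must appear in the order (4,3), (1,3), with no cell reused.
Route from (4,2): right to (4,3), 3× up (reaching (1,3)), left to (1,2) — 5 moves in all.
Check: order respected (1 at step 1, 2 at step 4).

(4,2) (4,3) (3,3) (2,3) (1,3) (1,2)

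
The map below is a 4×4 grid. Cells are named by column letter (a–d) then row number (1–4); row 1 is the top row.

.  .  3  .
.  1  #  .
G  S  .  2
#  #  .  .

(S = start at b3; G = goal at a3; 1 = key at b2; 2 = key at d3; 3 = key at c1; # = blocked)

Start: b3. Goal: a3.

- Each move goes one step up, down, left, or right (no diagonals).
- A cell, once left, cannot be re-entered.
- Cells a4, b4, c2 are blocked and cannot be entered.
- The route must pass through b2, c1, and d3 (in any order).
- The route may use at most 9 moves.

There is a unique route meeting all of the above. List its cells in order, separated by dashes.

The budget equals the shortest possible length, so every move has to be on a shortest route through the required cells.
Route from b3: 2× right (reaching d3), 2× up (reaching d1), 2× left (reaching b1), down to b2, left to a2, down to a3 — 9 moves in all.
Check: all required cells visited; 9 ≤ 9 moves.

b3 - c3 - d3 - d2 - d1 - c1 - b1 - b2 - a2 - a3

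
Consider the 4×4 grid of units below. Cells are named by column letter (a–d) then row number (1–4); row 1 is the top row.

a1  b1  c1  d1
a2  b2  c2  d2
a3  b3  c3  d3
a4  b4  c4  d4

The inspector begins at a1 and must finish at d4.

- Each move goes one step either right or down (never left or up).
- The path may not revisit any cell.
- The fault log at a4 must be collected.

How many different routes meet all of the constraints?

1

A right/down-only route from a1 to d4 makes exactly 3 down-moves and 3 right-moves in some order.
With no other constraints that would be C(6,3) = 20 routes.
Split at a4 and multiply the segment counts: a1→a4: 1; a4→d4: 1; product = 1.
That gives 1 route.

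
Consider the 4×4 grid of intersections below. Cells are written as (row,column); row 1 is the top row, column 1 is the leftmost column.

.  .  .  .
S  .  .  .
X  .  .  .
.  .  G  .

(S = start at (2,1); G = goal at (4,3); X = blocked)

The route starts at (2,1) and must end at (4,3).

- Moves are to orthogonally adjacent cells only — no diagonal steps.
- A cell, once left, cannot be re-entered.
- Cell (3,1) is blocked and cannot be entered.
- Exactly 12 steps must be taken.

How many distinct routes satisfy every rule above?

4

Need simple routes of exactly 12 moves from (2,1) to (4,3) (Manhattan distance 4, so 4 moves are spent on a detour and 4 undoing it).
Enumerating: (2,1) (1,1) (1,2) (2,2) (3,2) (3,3) (2,3) (1,3) (1,4) (2,4) (3,4) (4,4) (4,3) | (2,1) (1,1) (1,2) (2,2) (2,3) (1,3) (1,4) (2,4) (3,4) (3,3) (3,2) (4,2) (4,3) | (2,1) (1,1) (1,2) (1,3) (1,4) (2,4) (3,4) (3,3) (2,3) (2,2) (3,2) (4,2) (4,3) | (2,1) (1,1) (1,2) (1,3) (1,4) (2,4) (2,3) (2,2) (3,2) (3,3) (3,4) (4,4) (4,3).
That gives 4 routes.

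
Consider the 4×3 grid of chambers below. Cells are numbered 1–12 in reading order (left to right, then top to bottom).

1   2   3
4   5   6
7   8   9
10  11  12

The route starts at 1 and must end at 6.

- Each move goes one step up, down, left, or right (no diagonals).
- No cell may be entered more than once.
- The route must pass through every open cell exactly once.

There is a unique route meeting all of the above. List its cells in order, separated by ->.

1 -> 4 -> 7 -> 10 -> 11 -> 12 -> 9 -> 8 -> 5 -> 2 -> 3 -> 6

Need to visit all 12 open cells exactly once, starting at 1 and ending at 6.
Cell 3 has only two open neighbours (6 and 2), so the path must pass straight through it: one of those is the cell it's entered from and the other is where it exits.
Route from 1: down 3 to 10, right 2 to 12, up 1 to 9, left 1 to 8, up 2 to 2, right 1 to 3, down 1 to 6 — 11 moves in all.
Check: all 12 open cells covered.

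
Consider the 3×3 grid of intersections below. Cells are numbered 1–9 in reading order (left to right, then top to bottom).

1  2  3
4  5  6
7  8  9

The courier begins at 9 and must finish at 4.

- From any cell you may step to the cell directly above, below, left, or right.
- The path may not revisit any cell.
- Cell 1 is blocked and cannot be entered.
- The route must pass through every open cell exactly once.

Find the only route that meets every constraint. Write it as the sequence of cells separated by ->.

Need to visit all 8 open cells exactly once, starting at 9 and ending at 4.
Route from 9: 2× up (reaching 3), left to 2, 2× down (reaching 8), left to 7, up to 4 — 7 moves in all.
Check: all 8 open cells covered.

9 -> 6 -> 3 -> 2 -> 5 -> 8 -> 7 -> 4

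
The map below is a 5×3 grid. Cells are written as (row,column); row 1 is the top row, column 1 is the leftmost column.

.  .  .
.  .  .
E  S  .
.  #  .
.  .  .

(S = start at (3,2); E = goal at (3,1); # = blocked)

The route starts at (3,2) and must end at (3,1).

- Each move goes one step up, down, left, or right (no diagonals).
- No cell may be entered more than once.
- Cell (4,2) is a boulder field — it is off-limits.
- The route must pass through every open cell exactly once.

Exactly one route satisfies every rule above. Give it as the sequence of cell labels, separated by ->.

Need to visit all 14 open cells exactly once, starting at (3,2) and ending at (3,1).
Cell (5,3) has only two open neighbours ((4,3) and (5,2)), so the path must pass straight through it: one of those is the cell it's entered from and the other is where it exits.
Route from (3,2): up 1 to (2,2), left 1 to (2,1), up 1 to (1,1), right 2 to (1,3), down 4 to (5,3), left 2 to (5,1), up 2 to (3,1) — 13 moves in all.
Check: all 14 open cells covered.

(3,2) -> (2,2) -> (2,1) -> (1,1) -> (1,2) -> (1,3) -> (2,3) -> (3,3) -> (4,3) -> (5,3) -> (5,2) -> (5,1) -> (4,1) -> (3,1)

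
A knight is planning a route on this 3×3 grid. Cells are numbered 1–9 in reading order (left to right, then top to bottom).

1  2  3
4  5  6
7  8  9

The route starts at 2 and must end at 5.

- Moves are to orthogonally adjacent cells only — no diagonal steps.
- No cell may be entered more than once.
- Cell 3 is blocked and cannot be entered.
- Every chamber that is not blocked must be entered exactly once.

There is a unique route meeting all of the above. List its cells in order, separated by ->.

2 -> 1 -> 4 -> 7 -> 8 -> 9 -> 6 -> 5

Need to visit all 8 open cells exactly once, starting at 2 and ending at 5.
Cell 9 has only two open neighbours (6 and 8), so the path must pass straight through it: one of those is the cell it's entered from and the other is where it exits.
Route from 2: left 1 to 1, down 2 to 7, right 2 to 9, up 1 to 6, left 1 to 5 — 7 moves in all.
Check: all 8 open cells covered.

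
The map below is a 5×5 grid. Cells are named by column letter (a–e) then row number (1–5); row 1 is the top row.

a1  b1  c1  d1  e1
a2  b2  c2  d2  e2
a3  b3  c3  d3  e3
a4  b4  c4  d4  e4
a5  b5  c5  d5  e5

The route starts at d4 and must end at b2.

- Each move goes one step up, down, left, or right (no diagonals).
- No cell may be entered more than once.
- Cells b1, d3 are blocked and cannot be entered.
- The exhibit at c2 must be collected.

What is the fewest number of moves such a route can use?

4

Any route passes through c2 somewhere between d4 and b2. Summing Manhattan distances along the two legs (d4 → c2 → b2) gives a lower bound of 3 + 1 = 4 moves.
A route of 4 moves achieves this: d4 → c4 → c3 → c2 → b2.
Since 4 matches the lower bound, it is optimal.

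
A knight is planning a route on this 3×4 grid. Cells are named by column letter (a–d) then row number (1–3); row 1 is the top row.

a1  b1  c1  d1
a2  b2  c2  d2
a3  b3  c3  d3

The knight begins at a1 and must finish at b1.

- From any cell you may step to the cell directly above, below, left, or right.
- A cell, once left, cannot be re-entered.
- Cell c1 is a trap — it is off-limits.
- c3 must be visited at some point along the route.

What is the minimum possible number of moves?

7

Any route passes through c3 somewhere between a1 and b1. Summing Manhattan distances along the two legs (a1 → c3 → b1) gives a lower bound of 4 + 3 = 7 moves.
A route of 7 moves achieves this: a1 → a2 → a3 → b3 → c3 → c2 → b2 → b1.
Since 7 matches the lower bound, it is optimal.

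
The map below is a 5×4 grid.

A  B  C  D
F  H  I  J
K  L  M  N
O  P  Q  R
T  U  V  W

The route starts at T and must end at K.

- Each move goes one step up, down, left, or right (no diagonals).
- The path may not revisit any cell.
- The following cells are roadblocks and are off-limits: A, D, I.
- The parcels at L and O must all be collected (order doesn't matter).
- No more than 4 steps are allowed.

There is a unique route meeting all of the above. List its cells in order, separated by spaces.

Any route must reach L and O and still end at K within 4 moves, so the order of the required stops is forced.
Route from T: up to O, right to P, up to L, left to K — 4 moves in all.
Check: all required cells visited; 4 ≤ 4 moves.

T O P L K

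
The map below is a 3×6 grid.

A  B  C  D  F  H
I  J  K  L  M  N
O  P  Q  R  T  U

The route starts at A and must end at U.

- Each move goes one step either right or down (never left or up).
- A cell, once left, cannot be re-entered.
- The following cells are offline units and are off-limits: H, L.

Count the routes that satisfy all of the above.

8

A right/down-only route from A to U makes exactly 2 down-moves and 5 right-moves in some order.
With no other constraints that would be C(7,2) = 21 routes.
Subtract routes through each blocked cell (inclusion–exclusion for overlaps): − through H: 1 − through L: 12 → 8.
That gives 8 routes.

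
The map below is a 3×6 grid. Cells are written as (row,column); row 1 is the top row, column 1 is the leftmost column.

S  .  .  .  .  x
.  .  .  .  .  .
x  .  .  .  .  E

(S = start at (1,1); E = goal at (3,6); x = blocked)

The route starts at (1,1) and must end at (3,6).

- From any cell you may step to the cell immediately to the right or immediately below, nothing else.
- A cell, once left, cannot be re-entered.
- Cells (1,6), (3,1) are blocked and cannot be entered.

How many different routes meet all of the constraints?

19

A right/down-only route from (1,1) to (3,6) makes exactly 2 down-moves and 5 right-moves in some order.
With no other constraints that would be C(7,2) = 21 routes.
Subtract routes through each blocked cell (inclusion–exclusion for overlaps): − through (1,6): 1 − through (3,1): 1 → 19.
That gives 19 routes.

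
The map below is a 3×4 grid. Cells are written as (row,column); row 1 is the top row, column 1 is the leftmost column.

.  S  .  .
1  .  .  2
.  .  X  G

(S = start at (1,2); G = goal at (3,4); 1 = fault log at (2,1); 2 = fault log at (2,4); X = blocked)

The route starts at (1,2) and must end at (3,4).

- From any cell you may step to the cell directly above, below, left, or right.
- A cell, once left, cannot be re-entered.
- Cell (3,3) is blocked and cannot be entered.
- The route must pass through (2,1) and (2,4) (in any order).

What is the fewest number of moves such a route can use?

Any route passes through (2,1) and (2,4) in some order between (1,2) and (3,4). Summing Manhattan distances along each leg and taking the cheapest ordering ((1,2) → (2,1) → (2,4) → (3,4)) gives a lower bound of 2 + 3 + 1 = 6 moves.
A route of 6 moves achieves this: (1,2) → (1,1) → (2,1) → (2,2) → (2,3) → (2,4) → (3,4).
Since 6 matches the lower bound, it is optimal.

6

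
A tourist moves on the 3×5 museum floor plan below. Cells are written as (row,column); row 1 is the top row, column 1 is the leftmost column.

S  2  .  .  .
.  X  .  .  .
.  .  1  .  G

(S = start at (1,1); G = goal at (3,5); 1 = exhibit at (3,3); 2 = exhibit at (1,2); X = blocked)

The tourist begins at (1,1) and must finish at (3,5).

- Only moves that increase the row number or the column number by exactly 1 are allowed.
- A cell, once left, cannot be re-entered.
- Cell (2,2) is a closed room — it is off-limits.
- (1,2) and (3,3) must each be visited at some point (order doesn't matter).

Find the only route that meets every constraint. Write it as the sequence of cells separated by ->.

Moves only go right or down, so the column and row indices never decrease.
Route from (1,1): right 2 to (1,3), down 2 to (3,3), right 2 to (3,5) — 6 moves in all.
Check: all required cells visited.

(1,1) -> (1,2) -> (1,3) -> (2,3) -> (3,3) -> (3,4) -> (3,5)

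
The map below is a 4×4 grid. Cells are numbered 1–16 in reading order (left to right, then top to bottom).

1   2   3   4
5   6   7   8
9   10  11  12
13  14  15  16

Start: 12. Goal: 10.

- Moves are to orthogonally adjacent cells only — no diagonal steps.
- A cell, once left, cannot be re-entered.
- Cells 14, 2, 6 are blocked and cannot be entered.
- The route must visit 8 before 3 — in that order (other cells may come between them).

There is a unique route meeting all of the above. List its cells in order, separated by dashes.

The waypoints must appear in the order 8, 3, with no cell reused.
Route from 12: 2× up (reaching 4), left to 3, 2× down (reaching 11), left to 10 — 6 moves in all.
Check: order respected (8 at step 1, 3 at step 3).

12 - 8 - 4 - 3 - 7 - 11 - 10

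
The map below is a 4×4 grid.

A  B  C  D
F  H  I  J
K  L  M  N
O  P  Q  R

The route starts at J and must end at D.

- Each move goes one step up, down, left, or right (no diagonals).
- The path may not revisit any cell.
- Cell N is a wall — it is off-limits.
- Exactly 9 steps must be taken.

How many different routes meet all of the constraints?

Need simple routes of exactly 9 moves from J to D (Manhattan distance 1, so 4 moves are spent on a detour and 4 undoing it).
Enumerating: J I M Q P L H B C D | J I M L H F A B C D | J I M L K F A B C D | J I M L K F H B C D | J I H L K F A B C D.
That gives 5 routes.

5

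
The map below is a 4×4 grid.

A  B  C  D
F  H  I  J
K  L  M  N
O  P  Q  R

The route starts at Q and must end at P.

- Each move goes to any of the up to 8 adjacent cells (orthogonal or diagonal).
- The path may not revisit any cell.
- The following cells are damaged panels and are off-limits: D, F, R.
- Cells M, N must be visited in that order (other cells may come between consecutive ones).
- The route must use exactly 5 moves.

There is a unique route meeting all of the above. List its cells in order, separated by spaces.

The waypoints must appear in the order M, N, with no cell reused.
Route from Q: up 1 to M, right 1 to N, up-left 1 to I, down-left 1 to L, down 1 to P — 5 moves in all.
Check: order respected (M at step 1, N at step 2); 5 moves as required.

Q M N I L P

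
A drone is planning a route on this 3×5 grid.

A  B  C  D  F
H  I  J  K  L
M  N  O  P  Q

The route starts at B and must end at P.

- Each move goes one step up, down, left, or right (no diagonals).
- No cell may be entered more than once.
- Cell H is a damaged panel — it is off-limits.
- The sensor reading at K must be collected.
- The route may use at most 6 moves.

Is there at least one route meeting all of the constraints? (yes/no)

yes

One route that works: B → I → J → K → P.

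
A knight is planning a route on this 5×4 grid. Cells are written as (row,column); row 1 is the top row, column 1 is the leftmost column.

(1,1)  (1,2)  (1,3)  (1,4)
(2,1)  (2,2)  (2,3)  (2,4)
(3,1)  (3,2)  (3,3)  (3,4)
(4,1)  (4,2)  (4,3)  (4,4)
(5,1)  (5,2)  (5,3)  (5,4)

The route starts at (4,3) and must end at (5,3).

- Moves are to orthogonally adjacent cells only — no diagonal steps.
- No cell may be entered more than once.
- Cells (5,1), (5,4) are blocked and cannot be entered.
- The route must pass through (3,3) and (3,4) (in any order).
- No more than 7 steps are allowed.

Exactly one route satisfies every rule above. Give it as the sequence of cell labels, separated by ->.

(4,3) -> (4,4) -> (3,4) -> (3,3) -> (3,2) -> (4,2) -> (5,2) -> (5,3)

The 7-move cap with required stops at (3,3), (3,4) leaves no slack for detours.
Route from (4,3): right 1 to (4,4), up 1 to (3,4), left 2 to (3,2), down 2 to (5,2), right 1 to (5,3) — 7 moves in all.
Check: all required cells visited; 7 ≤ 7 moves.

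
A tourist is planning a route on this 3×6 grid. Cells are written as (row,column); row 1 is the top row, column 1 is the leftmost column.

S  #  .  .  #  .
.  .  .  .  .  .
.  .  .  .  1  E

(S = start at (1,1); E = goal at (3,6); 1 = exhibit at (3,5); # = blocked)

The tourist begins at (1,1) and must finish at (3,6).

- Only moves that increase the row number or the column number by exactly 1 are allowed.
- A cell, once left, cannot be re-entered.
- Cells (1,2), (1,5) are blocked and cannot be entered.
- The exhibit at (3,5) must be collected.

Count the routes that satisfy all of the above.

5

A right/down-only route from (1,1) to (3,6) makes exactly 2 down-moves and 5 right-moves in some order.
With no other constraints that would be C(7,2) = 21 routes.
Split at (3,5) and multiply the segment counts (each segment already excludes blocked cells): (1,1)→(3,5): 5; (3,5)→(3,6): 1; product = 5.
That gives 5 routes.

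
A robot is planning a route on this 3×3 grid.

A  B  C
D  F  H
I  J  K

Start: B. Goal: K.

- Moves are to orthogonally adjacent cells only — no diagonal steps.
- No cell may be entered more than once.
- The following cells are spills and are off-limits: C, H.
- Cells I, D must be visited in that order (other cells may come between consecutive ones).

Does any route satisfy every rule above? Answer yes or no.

no

Ignoring the required order, 2 revisit-free routes from B to K pass through all of I and D; the waypoint orders that occur are D → I (2) — never I → D.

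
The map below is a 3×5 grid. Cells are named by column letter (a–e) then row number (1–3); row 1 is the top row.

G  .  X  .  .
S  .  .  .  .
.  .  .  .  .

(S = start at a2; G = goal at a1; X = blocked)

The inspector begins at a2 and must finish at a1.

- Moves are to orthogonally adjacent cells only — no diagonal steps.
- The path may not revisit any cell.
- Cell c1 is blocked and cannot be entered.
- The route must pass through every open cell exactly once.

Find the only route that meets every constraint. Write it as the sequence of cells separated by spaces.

a2 a3 b3 c3 d3 e3 e2 e1 d1 d2 c2 b2 b1 a1

Need to visit all 14 open cells exactly once, starting at a2 and ending at a1.
Cell b1 has only two open neighbours (b2 and a1), so the path must pass straight through it: one of those is the cell it's entered from and the other is where it exits.
Route from a2: down 1 to a3, right 4 to e3, up 2 to e1, left 1 to d1, down 1 to d2, left 2 to b2, up 1 to b1, left 1 to a1 — 13 moves in all.
Check: all 14 open cells covered.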